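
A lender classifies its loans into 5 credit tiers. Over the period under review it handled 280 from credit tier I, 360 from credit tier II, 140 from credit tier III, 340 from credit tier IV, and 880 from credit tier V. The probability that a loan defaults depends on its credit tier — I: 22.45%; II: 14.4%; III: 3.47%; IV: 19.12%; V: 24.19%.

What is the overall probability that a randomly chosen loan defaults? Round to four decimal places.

Total: 280 + 360 + 140 + 340 + 880 = 2000.
P(I) = 280/2000 = 0.14. P(II) = 360/2000 = 0.18. P(III) = 140/2000 = 0.07. P(IV) = 340/2000 = 0.17. P(V) = 880/2000 = 0.44.
P(D) = P(D|I)·P(I) + P(D|II)·P(II) + P(D|III)·P(III) + P(D|IV)·P(IV) + P(D|V)·P(V)
      = 0.2245·0.14 + 0.144·0.18 + 0.0347·0.07 + 0.1912·0.17 + 0.2419·0.44
      = 0.03143 + 0.02592 + 0.002429 + 0.032504 + 0.106436 = 0.198719

P(D) ≈ 0.1987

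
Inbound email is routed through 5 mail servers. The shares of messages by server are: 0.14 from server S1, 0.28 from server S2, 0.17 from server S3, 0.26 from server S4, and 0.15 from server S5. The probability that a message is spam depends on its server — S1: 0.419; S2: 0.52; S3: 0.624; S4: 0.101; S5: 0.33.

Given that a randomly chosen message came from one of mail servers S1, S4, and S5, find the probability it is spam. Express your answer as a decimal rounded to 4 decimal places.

Let J = {S1, S4, S5}.
P(J) = 0.14 + 0.26 + 0.15 = 0.55.
P(S ∩ J) = 0.419·0.14 + 0.101·0.26 + 0.33·0.15 = 0.05866 + 0.02626 + 0.0495 = 0.13442.
P(S | J) = 0.13442 / 0.55 = 0.244400…

P(S|J) ≈ 0.2444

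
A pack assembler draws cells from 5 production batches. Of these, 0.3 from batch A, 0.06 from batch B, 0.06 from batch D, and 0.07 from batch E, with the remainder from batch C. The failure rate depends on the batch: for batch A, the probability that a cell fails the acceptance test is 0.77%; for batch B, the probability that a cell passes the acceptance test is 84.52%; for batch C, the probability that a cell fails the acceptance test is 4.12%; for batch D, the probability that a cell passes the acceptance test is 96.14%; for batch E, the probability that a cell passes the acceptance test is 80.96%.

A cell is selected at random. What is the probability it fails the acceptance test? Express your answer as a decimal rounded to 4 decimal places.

P(C) = 1 − (0.3 + 0.06 + 0.06 + 0.07) = 0.51.
P(F|B) = 1 − 0.8452 = 0.1548.
P(F|D) = 1 − 0.9614 = 0.0386.
P(F|E) = 1 − 0.8096 = 0.1904.
P(F) = P(F|A)·P(A) + P(F|B)·P(B) + P(F|C)·P(C) + P(F|D)·P(D) + P(F|E)·P(E)
      = 0.0077·0.3 + 0.1548·0.06 + 0.0412·0.51 + 0.0386·0.06 + 0.1904·0.07
      = 0.00231 + 0.009288 + 0.021012 + 0.002316 + 0.013328 = 0.048254

0.0483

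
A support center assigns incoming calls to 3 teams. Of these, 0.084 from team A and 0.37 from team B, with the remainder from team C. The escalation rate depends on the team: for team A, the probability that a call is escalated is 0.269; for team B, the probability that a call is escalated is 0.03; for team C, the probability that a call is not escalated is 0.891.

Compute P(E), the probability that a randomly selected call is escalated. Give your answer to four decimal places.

P(E) ≈ 0.0932

P(C) = 1 − (0.084 + 0.37) = 0.546.
P(E|C) = 1 − 0.891 = 0.109.
Summing over the partition,
P(E) = P(E|A)·P(A) + P(E|B)·P(B) + P(E|C)·P(C)
      = 0.269·0.084 + 0.03·0.37 + 0.109·0.546
      = 0.022596 + 0.0111 + 0.059514 = 0.09321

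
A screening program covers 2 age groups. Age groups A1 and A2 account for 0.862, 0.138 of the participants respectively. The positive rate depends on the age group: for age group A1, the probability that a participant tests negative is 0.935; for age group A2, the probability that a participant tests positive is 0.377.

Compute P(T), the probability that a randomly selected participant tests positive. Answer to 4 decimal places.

0.1081

P(T|A1) = 1 − 0.935 = 0.065.
P(T) = P(T|A1)·P(A1) + P(T|A2)·P(A2)
      = 0.065·0.862 + 0.377·0.138
      = 0.05603 + 0.052026 = 0.108056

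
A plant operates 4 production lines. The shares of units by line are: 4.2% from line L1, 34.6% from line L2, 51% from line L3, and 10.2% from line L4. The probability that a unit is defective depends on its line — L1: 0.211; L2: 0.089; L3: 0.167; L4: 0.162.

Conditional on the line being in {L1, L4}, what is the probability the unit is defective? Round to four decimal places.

Let S = {L1, L4}.
P(S) = 0.042 + 0.102 = 0.144.
P(D ∩ S) = 0.211·0.042 + 0.162·0.102 = 0.008862 + 0.016524 = 0.025386.
P(D | S) = 0.025386 / 0.144 = 0.176292…

P(D|S) ≈ 0.1763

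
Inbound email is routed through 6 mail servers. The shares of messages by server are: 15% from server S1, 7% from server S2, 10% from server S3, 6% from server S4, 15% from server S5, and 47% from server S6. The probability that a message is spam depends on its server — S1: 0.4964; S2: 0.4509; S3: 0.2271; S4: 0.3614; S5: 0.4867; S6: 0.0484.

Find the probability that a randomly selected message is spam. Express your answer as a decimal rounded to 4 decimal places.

P(S) ≈ 0.2462

Using total probability over the partition,
P(S) = P(S|S1)·P(S1) + P(S|S2)·P(S2) + P(S|S3)·P(S3) + P(S|S4)·P(S4) + P(S|S5)·P(S5) + P(S|S6)·P(S6)
      = 0.4964·0.15 + 0.4509·0.07 + 0.2271·0.1 + 0.3614·0.06 + 0.4867·0.15 + 0.0484·0.47
      = 0.07446 + 0.031563 + 0.02271 + 0.021684 + 0.073005 + 0.022748 = 0.24617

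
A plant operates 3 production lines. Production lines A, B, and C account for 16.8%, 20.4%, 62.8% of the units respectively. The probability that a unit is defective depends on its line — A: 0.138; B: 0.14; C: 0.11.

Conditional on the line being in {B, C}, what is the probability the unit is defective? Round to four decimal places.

0.1174

Let S = {B, C}.
P(S) = 0.204 + 0.628 = 0.832.
P(D ∩ S) = 0.14·0.204 + 0.11·0.628 = 0.02856 + 0.06908 = 0.09764.
P(D | S) = 0.09764 / 0.832 = 0.117356…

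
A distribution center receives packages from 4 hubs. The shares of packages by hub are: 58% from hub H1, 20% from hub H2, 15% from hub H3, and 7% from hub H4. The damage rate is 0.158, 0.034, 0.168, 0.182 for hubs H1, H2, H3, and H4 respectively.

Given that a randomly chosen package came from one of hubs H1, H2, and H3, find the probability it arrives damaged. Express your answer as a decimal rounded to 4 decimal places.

0.1329

Let S = {H1, H2, H3}.
P(S) = 0.58 + 0.2 + 0.15 = 0.93.
P(D ∩ S) = 0.158·0.58 + 0.034·0.2 + 0.168·0.15 = 0.09164 + 0.0068 + 0.0252 = 0.12364.
P(D | S) = 0.12364 / 0.93 = 0.132946…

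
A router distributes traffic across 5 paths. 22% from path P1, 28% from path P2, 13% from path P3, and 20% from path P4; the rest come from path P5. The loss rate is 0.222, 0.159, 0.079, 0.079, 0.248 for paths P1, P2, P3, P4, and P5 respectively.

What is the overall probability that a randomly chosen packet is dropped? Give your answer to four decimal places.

0.1616

P(P5) = 1 − (0.22 + 0.28 + 0.13 + 0.2) = 0.17.
P(L) = P(L|P1)·P(P1) + P(L|P2)·P(P2) + P(L|P3)·P(P3) + P(L|P4)·P(P4) + P(L|P5)·P(P5)
      = 0.222·0.22 + 0.159·0.28 + 0.079·0.13 + 0.079·0.2 + 0.248·0.17
      = 0.04884 + 0.04452 + 0.01027 + 0.0158 + 0.04216 = 0.16159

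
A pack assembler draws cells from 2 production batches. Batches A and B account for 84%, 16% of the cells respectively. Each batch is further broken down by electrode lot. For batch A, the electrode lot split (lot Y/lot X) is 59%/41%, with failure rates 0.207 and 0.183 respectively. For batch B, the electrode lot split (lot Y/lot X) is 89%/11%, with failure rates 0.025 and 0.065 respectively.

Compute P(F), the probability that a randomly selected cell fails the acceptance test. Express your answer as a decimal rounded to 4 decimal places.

P(F) ≈ 0.1703

P(F|A) = 0.59·0.207 + 0.41·0.183 = 0.12213 + 0.07503 = 0.19716
P(F|B) = 0.89·0.025 + 0.11·0.065 = 0.02225 + 0.00715 = 0.0294
Then overall,
P(F) = 0.84·0.19716 + 0.16·0.0294
      = 0.1656144 + 0.004704 = 0.1703184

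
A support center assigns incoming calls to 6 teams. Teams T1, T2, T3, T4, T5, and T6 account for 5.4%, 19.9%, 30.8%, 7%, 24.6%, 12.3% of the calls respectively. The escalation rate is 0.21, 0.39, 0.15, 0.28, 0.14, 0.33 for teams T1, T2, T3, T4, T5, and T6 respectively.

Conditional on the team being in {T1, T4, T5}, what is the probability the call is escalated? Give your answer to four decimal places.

0.1767

Let S = {T1, T4, T5}.
P(S) = 0.054 + 0.07 + 0.246 = 0.37.
P(E ∩ S) = 0.21·0.054 + 0.28·0.07 + 0.14·0.246 = 0.01134 + 0.0196 + 0.03444 = 0.06538.
P(E | S) = 0.06538 / 0.37 = 0.176703…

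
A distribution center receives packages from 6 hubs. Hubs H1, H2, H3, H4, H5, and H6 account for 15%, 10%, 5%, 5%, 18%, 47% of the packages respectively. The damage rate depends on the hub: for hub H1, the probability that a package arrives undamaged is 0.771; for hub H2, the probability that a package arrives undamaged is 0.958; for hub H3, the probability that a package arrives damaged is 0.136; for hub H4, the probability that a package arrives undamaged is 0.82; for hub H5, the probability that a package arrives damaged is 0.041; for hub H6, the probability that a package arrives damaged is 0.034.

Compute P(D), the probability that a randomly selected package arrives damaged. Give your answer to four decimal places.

P(D|H1) = 1 − 0.771 = 0.229.
P(D|H2) = 1 − 0.958 = 0.042.
P(D|H4) = 1 − 0.82 = 0.18.
Summing over the partition,
P(D) = P(D|H1)·P(H1) + P(D|H2)·P(H2) + P(D|H3)·P(H3) + P(D|H4)·P(H4) + P(D|H5)·P(H5) + P(D|H6)·P(H6)
      = 0.229·0.15 + 0.042·0.1 + 0.136·0.05 + 0.18·0.05 + 0.041·0.18 + 0.034·0.47
      = 0.03435 + 0.0042 + 0.0068 + 0.009 + 0.00738 + 0.01598 = 0.07771

0.0777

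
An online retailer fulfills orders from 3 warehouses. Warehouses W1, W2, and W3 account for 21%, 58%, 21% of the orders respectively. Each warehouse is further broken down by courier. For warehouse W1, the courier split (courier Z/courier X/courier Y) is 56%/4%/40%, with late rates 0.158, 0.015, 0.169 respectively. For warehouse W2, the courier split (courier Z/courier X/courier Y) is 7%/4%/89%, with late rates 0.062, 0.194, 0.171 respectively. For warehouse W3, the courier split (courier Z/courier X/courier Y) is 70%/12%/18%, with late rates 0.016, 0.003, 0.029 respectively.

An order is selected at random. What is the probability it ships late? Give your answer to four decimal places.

P(L|W1) = 0.56·0.158 + 0.04·0.015 + 0.4·0.169 = 0.08848 + 0.0006 + 0.0676 = 0.15668
P(L|W2) = 0.07·0.062 + 0.04·0.194 + 0.89·0.171 = 0.00434 + 0.00776 + 0.15219 = 0.16429
P(L|W3) = 0.7·0.016 + 0.12·0.003 + 0.18·0.029 = 0.0112 + 0.00036 + 0.00522 = 0.01678
Then overall,
P(L) = 0.21·0.15668 + 0.58·0.16429 + 0.21·0.01678
      = 0.0329028 + 0.0952882 + 0.0035238 = 0.1317148

P(L) ≈ 0.1317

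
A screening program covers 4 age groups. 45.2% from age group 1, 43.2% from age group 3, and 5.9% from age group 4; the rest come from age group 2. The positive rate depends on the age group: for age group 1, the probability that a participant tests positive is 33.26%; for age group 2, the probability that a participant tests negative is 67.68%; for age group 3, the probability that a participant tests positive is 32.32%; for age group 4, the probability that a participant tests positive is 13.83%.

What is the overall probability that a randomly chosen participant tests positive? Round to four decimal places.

P(2) = 1 − (0.452 + 0.432 + 0.059) = 0.057.
P(T|2) = 1 − 0.6768 = 0.3232.
Using total probability over the partition,
P(T) = P(T|1)·P(1) + P(T|2)·P(2) + P(T|3)·P(3) + P(T|4)·P(4)
      = 0.3326·0.452 + 0.3232·0.057 + 0.3232·0.432 + 0.1383·0.059
      = 0.1503352 + 0.0184224 + 0.1396224 + 0.0081597 = 0.3165397

0.3165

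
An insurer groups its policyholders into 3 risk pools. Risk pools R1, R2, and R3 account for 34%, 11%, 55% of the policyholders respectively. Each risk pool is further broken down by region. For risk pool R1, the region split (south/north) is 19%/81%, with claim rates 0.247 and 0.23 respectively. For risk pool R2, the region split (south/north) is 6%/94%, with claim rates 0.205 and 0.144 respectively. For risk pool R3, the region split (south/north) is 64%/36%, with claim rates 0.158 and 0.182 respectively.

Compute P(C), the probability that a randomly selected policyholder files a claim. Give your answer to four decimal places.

P(C|R1) = 0.19·0.247 + 0.81·0.23 = 0.04693 + 0.1863 = 0.23323
P(C|R2) = 0.06·0.205 + 0.94·0.144 = 0.0123 + 0.13536 = 0.14766
P(C|R3) = 0.64·0.158 + 0.36·0.182 = 0.10112 + 0.06552 = 0.16664
Then overall,
P(C) = 0.34·0.23323 + 0.11·0.14766 + 0.55·0.16664
      = 0.0792982 + 0.0162426 + 0.091652 = 0.1871928

P(C) ≈ 0.1872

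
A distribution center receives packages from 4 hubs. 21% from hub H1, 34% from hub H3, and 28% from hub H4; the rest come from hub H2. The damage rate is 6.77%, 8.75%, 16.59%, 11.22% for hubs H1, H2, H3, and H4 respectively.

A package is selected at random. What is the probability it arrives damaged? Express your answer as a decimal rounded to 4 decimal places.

P(H2) = 1 − (0.21 + 0.34 + 0.28) = 0.17.
By the law of total probability,
P(D) = P(D|H1)·P(H1) + P(D|H2)·P(H2) + P(D|H3)·P(H3) + P(D|H4)·P(H4)
      = 0.0677·0.21 + 0.0875·0.17 + 0.1659·0.34 + 0.1122·0.28
      = 0.014217 + 0.014875 + 0.056406 + 0.031416 = 0.116914

P(D) ≈ 0.1169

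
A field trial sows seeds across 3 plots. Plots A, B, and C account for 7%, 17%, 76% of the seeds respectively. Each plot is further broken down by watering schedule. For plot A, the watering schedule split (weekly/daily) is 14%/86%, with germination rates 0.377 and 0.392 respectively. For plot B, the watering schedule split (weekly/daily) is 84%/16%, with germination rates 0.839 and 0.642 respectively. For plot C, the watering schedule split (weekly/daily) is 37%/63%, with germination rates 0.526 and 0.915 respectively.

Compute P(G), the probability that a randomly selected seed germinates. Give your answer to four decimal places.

0.7506

P(G|A) = 0.14·0.377 + 0.86·0.392 = 0.05278 + 0.33712 = 0.3899
P(G|B) = 0.84·0.839 + 0.16·0.642 = 0.70476 + 0.10272 = 0.80748
P(G|C) = 0.37·0.526 + 0.63·0.915 = 0.19462 + 0.57645 = 0.77107
By total probability over the outer partition,
P(G) = 0.07·0.3899 + 0.17·0.80748 + 0.76·0.77107
      = 0.027293 + 0.1372716 + 0.5860132 = 0.7505778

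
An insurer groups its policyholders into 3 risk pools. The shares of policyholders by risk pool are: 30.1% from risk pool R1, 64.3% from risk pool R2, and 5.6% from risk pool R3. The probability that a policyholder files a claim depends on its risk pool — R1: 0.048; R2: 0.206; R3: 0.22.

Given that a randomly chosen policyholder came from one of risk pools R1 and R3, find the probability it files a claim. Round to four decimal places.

0.0750

Let S = {R1, R3}.
P(S) = 0.301 + 0.056 = 0.357.
P(C ∩ S) = 0.048·0.301 + 0.22·0.056 = 0.014448 + 0.01232 = 0.026768.
P(C | S) = 0.026768 / 0.357 = 0.074980…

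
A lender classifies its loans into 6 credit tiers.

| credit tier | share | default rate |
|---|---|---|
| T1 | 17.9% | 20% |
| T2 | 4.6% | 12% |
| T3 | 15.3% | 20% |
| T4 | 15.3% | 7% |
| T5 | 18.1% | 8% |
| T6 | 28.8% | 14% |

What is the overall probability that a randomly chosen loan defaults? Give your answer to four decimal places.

P(D) ≈ 0.1374

P(D) = P(D|T1)·P(T1) + P(D|T2)·P(T2) + P(D|T3)·P(T3) + P(D|T4)·P(T4) + P(D|T5)·P(T5) + P(D|T6)·P(T6)
      = 0.2·0.179 + 0.12·0.046 + 0.2·0.153 + 0.07·0.153 + 0.08·0.181 + 0.14·0.288
      = 0.0358 + 0.00552 + 0.0306 + 0.01071 + 0.01448 + 0.04032 = 0.13743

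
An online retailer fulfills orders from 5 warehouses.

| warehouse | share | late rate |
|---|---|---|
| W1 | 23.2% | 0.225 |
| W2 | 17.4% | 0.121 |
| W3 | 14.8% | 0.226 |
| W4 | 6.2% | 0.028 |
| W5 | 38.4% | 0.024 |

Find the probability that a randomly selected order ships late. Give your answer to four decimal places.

Using total probability over the partition,
P(L) = P(L|W1)·P(W1) + P(L|W2)·P(W2) + P(L|W3)·P(W3) + P(L|W4)·P(W4) + P(L|W5)·P(W5)
      = 0.225·0.232 + 0.121·0.174 + 0.226·0.148 + 0.028·0.062 + 0.024·0.384
      = 0.0522 + 0.021054 + 0.033448 + 0.001736 + 0.009216 = 0.117654

P(L) ≈ 0.1177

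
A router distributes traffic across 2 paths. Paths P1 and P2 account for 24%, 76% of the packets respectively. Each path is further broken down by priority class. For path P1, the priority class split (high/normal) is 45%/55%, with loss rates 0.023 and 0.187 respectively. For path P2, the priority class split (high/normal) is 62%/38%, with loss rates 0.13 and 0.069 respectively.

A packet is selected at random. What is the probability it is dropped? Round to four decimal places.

P(L|P1) = 0.45·0.023 + 0.55·0.187 = 0.01035 + 0.10285 = 0.1132
P(L|P2) = 0.62·0.13 + 0.38·0.069 = 0.0806 + 0.02622 = 0.10682
By total probability over the outer partition,
P(L) = 0.24·0.1132 + 0.76·0.10682
      = 0.027168 + 0.0811832 = 0.1083512

0.1084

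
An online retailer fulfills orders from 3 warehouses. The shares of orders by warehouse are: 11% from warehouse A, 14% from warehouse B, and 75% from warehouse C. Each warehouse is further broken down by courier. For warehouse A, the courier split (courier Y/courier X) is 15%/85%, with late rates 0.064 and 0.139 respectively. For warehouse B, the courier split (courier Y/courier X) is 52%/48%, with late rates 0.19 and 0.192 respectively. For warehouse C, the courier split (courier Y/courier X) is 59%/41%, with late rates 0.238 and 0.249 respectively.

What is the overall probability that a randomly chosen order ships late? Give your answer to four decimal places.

P(L|A) = 0.15·0.064 + 0.85·0.139 = 0.0096 + 0.11815 = 0.12775
P(L|B) = 0.52·0.19 + 0.48·0.192 = 0.0988 + 0.09216 = 0.19096
P(L|C) = 0.59·0.238 + 0.41·0.249 = 0.14042 + 0.10209 = 0.24251
Then overall,
P(L) = 0.11·0.12775 + 0.14·0.19096 + 0.75·0.24251
      = 0.0140525 + 0.0267344 + 0.1818825 = 0.2226694

P(L) ≈ 0.2227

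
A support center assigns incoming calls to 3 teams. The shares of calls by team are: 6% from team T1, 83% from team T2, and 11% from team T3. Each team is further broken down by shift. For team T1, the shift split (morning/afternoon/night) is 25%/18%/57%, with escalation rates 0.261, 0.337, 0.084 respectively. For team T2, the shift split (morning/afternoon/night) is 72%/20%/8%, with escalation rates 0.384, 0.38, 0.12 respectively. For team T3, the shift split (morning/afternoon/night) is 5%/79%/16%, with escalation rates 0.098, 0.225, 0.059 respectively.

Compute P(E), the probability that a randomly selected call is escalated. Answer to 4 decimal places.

P(E|T1) = 0.25·0.261 + 0.18·0.337 + 0.57·0.084 = 0.06525 + 0.06066 + 0.04788 = 0.17379
P(E|T2) = 0.72·0.384 + 0.2·0.38 + 0.08·0.12 = 0.27648 + 0.076 + 0.0096 = 0.36208
P(E|T3) = 0.05·0.098 + 0.79·0.225 + 0.16·0.059 = 0.0049 + 0.17775 + 0.00944 = 0.19209
Then overall,
P(E) = 0.06·0.17379 + 0.83·0.36208 + 0.11·0.19209
      = 0.0104274 + 0.3005264 + 0.0211299 = 0.3320837

P(E) ≈ 0.3321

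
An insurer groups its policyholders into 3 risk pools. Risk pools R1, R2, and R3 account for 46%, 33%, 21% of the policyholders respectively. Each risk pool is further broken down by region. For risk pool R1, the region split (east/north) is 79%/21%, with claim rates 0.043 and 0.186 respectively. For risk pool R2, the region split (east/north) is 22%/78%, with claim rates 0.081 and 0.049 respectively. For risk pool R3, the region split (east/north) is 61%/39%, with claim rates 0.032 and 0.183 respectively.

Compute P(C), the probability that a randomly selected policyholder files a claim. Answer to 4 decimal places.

P(C) ≈ 0.0712

P(C|R1) = 0.79·0.043 + 0.21·0.186 = 0.03397 + 0.03906 = 0.07303
P(C|R2) = 0.22·0.081 + 0.78·0.049 = 0.01782 + 0.03822 = 0.05604
P(C|R3) = 0.61·0.032 + 0.39·0.183 = 0.01952 + 0.07137 = 0.09089
By total probability over the outer partition,
P(C) = 0.46·0.07303 + 0.33·0.05604 + 0.21·0.09089
      = 0.0335938 + 0.0184932 + 0.0190869 = 0.0711739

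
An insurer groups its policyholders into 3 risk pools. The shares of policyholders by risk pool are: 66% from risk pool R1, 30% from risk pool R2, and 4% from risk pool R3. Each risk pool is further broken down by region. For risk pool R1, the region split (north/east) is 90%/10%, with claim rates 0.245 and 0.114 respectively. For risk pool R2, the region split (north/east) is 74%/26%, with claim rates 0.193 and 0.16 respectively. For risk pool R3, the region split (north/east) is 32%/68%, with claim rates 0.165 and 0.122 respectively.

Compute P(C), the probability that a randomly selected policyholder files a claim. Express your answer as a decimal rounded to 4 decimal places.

P(C|R1) = 0.9·0.245 + 0.1·0.114 = 0.2205 + 0.0114 = 0.2319
P(C|R2) = 0.74·0.193 + 0.26·0.16 = 0.14282 + 0.0416 = 0.18442
P(C|R3) = 0.32·0.165 + 0.68·0.122 = 0.0528 + 0.08296 = 0.13576
Then overall,
P(C) = 0.66·0.2319 + 0.3·0.18442 + 0.04·0.13576
      = 0.153054 + 0.055326 + 0.0054304 = 0.2138104

P(C) ≈ 0.2138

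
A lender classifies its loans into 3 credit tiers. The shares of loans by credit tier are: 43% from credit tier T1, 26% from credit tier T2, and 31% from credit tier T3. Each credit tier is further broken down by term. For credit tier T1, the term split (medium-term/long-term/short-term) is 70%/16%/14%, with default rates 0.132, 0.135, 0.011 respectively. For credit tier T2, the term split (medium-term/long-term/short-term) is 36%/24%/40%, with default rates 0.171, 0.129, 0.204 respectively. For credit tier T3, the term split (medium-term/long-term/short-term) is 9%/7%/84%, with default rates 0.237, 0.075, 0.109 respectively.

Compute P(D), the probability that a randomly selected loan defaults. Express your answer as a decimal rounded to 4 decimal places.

P(D|T1) = 0.7·0.132 + 0.16·0.135 + 0.14·0.011 = 0.0924 + 0.0216 + 0.00154 = 0.11554
P(D|T2) = 0.36·0.171 + 0.24·0.129 + 0.4·0.204 = 0.06156 + 0.03096 + 0.0816 = 0.17412
P(D|T3) = 0.09·0.237 + 0.07·0.075 + 0.84·0.109 = 0.02133 + 0.00525 + 0.09156 = 0.11814
Then overall,
P(D) = 0.43·0.11554 + 0.26·0.17412 + 0.31·0.11814
      = 0.0496822 + 0.0452712 + 0.0366234 = 0.1315768

0.1316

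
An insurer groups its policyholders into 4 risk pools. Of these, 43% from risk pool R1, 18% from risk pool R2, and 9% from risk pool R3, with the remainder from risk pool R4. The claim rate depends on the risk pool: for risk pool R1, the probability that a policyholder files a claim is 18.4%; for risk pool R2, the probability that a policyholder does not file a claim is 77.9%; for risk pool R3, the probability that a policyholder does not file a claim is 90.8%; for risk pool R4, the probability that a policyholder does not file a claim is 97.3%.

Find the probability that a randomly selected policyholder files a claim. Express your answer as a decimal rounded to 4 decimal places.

P(C) ≈ 0.1353

P(R4) = 1 − (0.43 + 0.18 + 0.09) = 0.3.
P(C|R2) = 1 − 0.779 = 0.221.
P(C|R3) = 1 − 0.908 = 0.092.
P(C|R4) = 1 − 0.973 = 0.027.
Using total probability over the partition,
P(C) = P(C|R1)·P(R1) + P(C|R2)·P(R2) + P(C|R3)·P(R3) + P(C|R4)·P(R4)
      = 0.184·0.43 + 0.221·0.18 + 0.092·0.09 + 0.027·0.3
      = 0.07912 + 0.03978 + 0.00828 + 0.0081 = 0.13528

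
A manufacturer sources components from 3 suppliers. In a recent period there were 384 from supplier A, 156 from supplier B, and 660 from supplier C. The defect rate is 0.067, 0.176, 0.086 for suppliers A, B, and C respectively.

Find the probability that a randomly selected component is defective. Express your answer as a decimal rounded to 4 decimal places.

Total: 384 + 156 + 660 = 1200.
P(A) = 384/1200 = 0.32. P(B) = 156/1200 = 0.13. P(C) = 660/1200 = 0.55.
Using total probability over the partition,
P(D) = P(D|A)·P(A) + P(D|B)·P(B) + P(D|C)·P(C)
      = 0.067·0.32 + 0.176·0.13 + 0.086·0.55
      = 0.02144 + 0.02288 + 0.0473 = 0.09162

0.0916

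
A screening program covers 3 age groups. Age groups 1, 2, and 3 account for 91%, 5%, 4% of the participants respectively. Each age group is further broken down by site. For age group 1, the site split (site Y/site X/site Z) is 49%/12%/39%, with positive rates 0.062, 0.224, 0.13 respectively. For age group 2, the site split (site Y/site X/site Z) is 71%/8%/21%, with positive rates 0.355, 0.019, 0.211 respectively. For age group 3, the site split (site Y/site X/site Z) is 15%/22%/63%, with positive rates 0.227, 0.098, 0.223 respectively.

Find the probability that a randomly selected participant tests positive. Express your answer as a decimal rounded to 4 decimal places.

P(T|1) = 0.49·0.062 + 0.12·0.224 + 0.39·0.13 = 0.03038 + 0.02688 + 0.0507 = 0.10796
P(T|2) = 0.71·0.355 + 0.08·0.019 + 0.21·0.211 = 0.25205 + 0.00152 + 0.04431 = 0.29788
P(T|3) = 0.15·0.227 + 0.22·0.098 + 0.63·0.223 = 0.03405 + 0.02156 + 0.14049 = 0.1961
Then overall,
P(T) = 0.91·0.10796 + 0.05·0.29788 + 0.04·0.1961
      = 0.0982436 + 0.014894 + 0.007844 = 0.1209816

P(T) ≈ 0.1210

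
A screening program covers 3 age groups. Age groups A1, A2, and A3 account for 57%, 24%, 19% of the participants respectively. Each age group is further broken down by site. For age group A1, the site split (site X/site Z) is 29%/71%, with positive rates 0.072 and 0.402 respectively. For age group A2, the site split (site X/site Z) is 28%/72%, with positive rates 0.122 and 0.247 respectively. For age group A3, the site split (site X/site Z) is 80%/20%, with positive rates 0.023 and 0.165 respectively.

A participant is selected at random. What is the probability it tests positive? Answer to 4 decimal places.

P(T|A1) = 0.29·0.072 + 0.71·0.402 = 0.02088 + 0.28542 = 0.3063
P(T|A2) = 0.28·0.122 + 0.72·0.247 = 0.03416 + 0.17784 = 0.212
P(T|A3) = 0.8·0.023 + 0.2·0.165 = 0.0184 + 0.033 = 0.0514
Then overall,
P(T) = 0.57·0.3063 + 0.24·0.212 + 0.19·0.0514
      = 0.174591 + 0.05088 + 0.009766 = 0.235237

P(T) ≈ 0.2352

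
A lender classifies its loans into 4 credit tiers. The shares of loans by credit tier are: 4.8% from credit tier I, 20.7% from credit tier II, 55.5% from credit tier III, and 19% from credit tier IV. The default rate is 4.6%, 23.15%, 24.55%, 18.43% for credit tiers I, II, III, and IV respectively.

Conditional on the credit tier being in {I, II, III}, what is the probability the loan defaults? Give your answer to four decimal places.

Let S = {I, II, III}.
P(S) = 0.048 + 0.207 + 0.555 = 0.81.
P(D ∩ S) = 0.046·0.048 + 0.2315·0.207 + 0.2455·0.555 = 0.002208 + 0.0479205 + 0.1362525 = 0.186381.
P(D | S) = 0.186381 / 0.81 = 0.230100…

0.2301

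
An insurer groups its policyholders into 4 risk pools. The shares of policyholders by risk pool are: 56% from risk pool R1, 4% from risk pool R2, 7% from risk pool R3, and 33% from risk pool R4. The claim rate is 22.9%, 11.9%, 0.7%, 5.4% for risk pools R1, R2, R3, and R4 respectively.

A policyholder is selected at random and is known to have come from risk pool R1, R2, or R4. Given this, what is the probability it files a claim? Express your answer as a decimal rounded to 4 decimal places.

Let S = {R1, R2, R4}.
P(S) = 0.56 + 0.04 + 0.33 = 0.93.
P(C ∩ S) = 0.229·0.56 + 0.119·0.04 + 0.054·0.33 = 0.12824 + 0.00476 + 0.01782 = 0.15082.
P(C | S) = 0.15082 / 0.93 = 0.162172…

0.1622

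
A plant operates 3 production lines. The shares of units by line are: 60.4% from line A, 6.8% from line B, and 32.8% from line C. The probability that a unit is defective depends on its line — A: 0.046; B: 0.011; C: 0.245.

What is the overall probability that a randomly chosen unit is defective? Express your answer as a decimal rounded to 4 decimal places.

By the law of total probability,
P(D) = P(D|A)·P(A) + P(D|B)·P(B) + P(D|C)·P(C)
      = 0.046·0.604 + 0.011·0.068 + 0.245·0.328
      = 0.027784 + 0.000748 + 0.08036 = 0.108892

0.1089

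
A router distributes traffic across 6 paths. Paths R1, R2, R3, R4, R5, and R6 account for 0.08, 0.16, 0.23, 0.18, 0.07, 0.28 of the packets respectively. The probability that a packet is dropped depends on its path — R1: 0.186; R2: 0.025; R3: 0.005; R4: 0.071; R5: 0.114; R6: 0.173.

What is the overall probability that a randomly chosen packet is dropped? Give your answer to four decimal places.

P(L) ≈ 0.0892

P(L) = P(L|R1)·P(R1) + P(L|R2)·P(R2) + P(L|R3)·P(R3) + P(L|R4)·P(R4) + P(L|R5)·P(R5) + P(L|R6)·P(R6)
      = 0.186·0.08 + 0.025·0.16 + 0.005·0.23 + 0.071·0.18 + 0.114·0.07 + 0.173·0.28
      = 0.01488 + 0.004 + 0.00115 + 0.01278 + 0.00798 + 0.04844 = 0.08923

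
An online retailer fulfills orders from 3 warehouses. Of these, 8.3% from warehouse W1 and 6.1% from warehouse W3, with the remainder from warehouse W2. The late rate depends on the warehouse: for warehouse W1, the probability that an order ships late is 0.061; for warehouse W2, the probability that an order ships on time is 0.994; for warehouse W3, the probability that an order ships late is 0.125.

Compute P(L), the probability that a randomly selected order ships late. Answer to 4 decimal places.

0.0178

P(W2) = 1 − (0.083 + 0.061) = 0.856.
P(L|W2) = 1 − 0.994 = 0.006.
Summing over the partition,
P(L) = P(L|W1)·P(W1) + P(L|W2)·P(W2) + P(L|W3)·P(W3)
      = 0.061·0.083 + 0.006·0.856 + 0.125·0.061
      = 0.005063 + 0.005136 + 0.007625 = 0.017824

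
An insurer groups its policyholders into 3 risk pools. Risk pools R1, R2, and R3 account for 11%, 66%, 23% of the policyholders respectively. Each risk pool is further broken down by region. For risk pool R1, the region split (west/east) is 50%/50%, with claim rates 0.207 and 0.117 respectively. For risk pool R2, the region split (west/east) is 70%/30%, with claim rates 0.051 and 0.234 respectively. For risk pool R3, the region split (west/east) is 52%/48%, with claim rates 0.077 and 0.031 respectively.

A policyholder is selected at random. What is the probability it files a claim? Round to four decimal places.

P(C|R1) = 0.5·0.207 + 0.5·0.117 = 0.1035 + 0.0585 = 0.162
P(C|R2) = 0.7·0.051 + 0.3·0.234 = 0.0357 + 0.0702 = 0.1059
P(C|R3) = 0.52·0.077 + 0.48·0.031 = 0.04004 + 0.01488 = 0.05492
Then overall,
P(C) = 0.11·0.162 + 0.66·0.1059 + 0.23·0.05492
      = 0.01782 + 0.069894 + 0.0126316 = 0.1003456

P(C) ≈ 0.1003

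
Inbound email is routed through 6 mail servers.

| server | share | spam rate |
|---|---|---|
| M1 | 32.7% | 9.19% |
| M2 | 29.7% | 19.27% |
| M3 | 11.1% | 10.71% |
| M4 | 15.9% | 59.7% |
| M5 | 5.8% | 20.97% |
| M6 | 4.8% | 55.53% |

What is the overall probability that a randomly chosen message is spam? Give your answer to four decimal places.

P(S) = P(S|M1)·P(M1) + P(S|M2)·P(M2) + P(S|M3)·P(M3) + P(S|M4)·P(M4) + P(S|M5)·P(M5) + P(S|M6)·P(M6)
      = 0.0919·0.327 + 0.1927·0.297 + 0.1071·0.111 + 0.597·0.159 + 0.2097·0.058 + 0.5553·0.048
      = 0.0300513 + 0.0572319 + 0.0118881 + 0.094923 + 0.0121626 + 0.0266544 = 0.2329113

0.2329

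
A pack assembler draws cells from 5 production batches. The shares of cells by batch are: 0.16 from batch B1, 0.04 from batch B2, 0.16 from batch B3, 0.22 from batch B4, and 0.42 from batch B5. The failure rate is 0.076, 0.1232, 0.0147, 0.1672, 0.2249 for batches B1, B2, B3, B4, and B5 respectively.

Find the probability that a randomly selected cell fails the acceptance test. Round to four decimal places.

P(F) ≈ 0.1507

P(F) = P(F|B1)·P(B1) + P(F|B2)·P(B2) + P(F|B3)·P(B3) + P(F|B4)·P(B4) + P(F|B5)·P(B5)
      = 0.076·0.16 + 0.1232·0.04 + 0.0147·0.16 + 0.1672·0.22 + 0.2249·0.42
      = 0.01216 + 0.004928 + 0.002352 + 0.036784 + 0.094458 = 0.150682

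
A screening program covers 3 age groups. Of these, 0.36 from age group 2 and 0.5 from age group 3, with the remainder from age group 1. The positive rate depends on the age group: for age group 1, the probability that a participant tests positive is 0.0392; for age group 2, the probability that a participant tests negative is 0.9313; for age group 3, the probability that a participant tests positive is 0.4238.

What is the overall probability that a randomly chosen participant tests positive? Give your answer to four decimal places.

P(1) = 1 − (0.36 + 0.5) = 0.14.
P(T|2) = 1 − 0.9313 = 0.0687.
P(T) = P(T|1)·P(1) + P(T|2)·P(2) + P(T|3)·P(3)
      = 0.0392·0.14 + 0.0687·0.36 + 0.4238·0.5
      = 0.005488 + 0.024732 + 0.2119 = 0.24212

0.2421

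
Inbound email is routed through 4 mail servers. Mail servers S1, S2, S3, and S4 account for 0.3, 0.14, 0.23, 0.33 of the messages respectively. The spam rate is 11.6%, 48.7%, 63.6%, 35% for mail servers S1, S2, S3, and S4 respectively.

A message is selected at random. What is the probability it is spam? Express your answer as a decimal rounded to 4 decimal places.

Using total probability over the partition,
P(S) = P(S|S1)·P(S1) + P(S|S2)·P(S2) + P(S|S3)·P(S3) + P(S|S4)·P(S4)
      = 0.116·0.3 + 0.487·0.14 + 0.636·0.23 + 0.35·0.33
      = 0.0348 + 0.06818 + 0.14628 + 0.1155 = 0.36476

0.3648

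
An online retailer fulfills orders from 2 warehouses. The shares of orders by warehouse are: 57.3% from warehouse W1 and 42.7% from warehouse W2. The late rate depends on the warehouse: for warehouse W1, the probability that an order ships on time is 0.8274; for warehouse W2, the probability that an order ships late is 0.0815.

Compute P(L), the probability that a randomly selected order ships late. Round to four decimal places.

P(L|W1) = 1 − 0.8274 = 0.1726.
Summing over the partition,
P(L) = P(L|W1)·P(W1) + P(L|W2)·P(W2)
      = 0.1726·0.573 + 0.0815·0.427
      = 0.0988998 + 0.0348005 = 0.1337003

P(L) ≈ 0.1337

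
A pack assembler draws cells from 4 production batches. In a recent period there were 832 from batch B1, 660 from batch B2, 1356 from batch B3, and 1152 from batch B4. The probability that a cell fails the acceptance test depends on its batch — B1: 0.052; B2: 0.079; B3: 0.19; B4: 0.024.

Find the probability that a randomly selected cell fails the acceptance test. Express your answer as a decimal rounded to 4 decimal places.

P(F) ≈ 0.0952

Total: 832 + 660 + 1356 + 1152 = 4000.
P(B1) = 832/4000 = 0.208. P(B2) = 660/4000 = 0.165. P(B3) = 1356/4000 = 0.339. P(B4) = 1152/4000 = 0.288.
P(F) = P(F|B1)·P(B1) + P(F|B2)·P(B2) + P(F|B3)·P(B3) + P(F|B4)·P(B4)
      = 0.052·0.208 + 0.079·0.165 + 0.19·0.339 + 0.024·0.288
      = 0.010816 + 0.013035 + 0.06441 + 0.006912 = 0.095173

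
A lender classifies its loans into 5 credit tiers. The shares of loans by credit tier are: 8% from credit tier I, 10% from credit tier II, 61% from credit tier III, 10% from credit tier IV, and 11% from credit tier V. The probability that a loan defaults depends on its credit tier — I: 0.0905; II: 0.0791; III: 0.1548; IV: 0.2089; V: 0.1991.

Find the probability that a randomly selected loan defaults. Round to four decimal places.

P(D) ≈ 0.1524

P(D) = P(D|I)·P(I) + P(D|II)·P(II) + P(D|III)·P(III) + P(D|IV)·P(IV) + P(D|V)·P(V)
      = 0.0905·0.08 + 0.0791·0.1 + 0.1548·0.61 + 0.2089·0.1 + 0.1991·0.11
      = 0.00724 + 0.00791 + 0.094428 + 0.02089 + 0.021901 = 0.152369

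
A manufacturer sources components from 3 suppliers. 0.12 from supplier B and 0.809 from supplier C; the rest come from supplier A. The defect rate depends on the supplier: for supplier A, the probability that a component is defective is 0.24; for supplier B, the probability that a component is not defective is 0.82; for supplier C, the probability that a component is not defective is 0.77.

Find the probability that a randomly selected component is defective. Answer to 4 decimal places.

P(A) = 1 − (0.12 + 0.809) = 0.071.
P(D|B) = 1 − 0.82 = 0.18.
P(D|C) = 1 − 0.77 = 0.23.
Using total probability over the partition,
P(D) = P(D|A)·P(A) + P(D|B)·P(B) + P(D|C)·P(C)
      = 0.24·0.071 + 0.18·0.12 + 0.23·0.809
      = 0.01704 + 0.0216 + 0.18607 = 0.22471

P(D) ≈ 0.2247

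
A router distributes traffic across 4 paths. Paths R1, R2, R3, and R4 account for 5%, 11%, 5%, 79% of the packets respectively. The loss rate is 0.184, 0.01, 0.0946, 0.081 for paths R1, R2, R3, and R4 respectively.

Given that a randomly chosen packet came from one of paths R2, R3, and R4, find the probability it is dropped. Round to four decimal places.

Let S = {R2, R3, R4}.
P(S) = 0.11 + 0.05 + 0.79 = 0.95.
P(L ∩ S) = 0.01·0.11 + 0.0946·0.05 + 0.081·0.79 = 0.0011 + 0.00473 + 0.06399 = 0.06982.
P(L | S) = 0.06982 / 0.95 = 0.073495…

0.0735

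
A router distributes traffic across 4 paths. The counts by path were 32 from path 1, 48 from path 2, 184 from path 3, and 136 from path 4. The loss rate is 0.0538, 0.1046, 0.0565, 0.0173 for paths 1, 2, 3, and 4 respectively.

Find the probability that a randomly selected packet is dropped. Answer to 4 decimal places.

0.0487

Total: 32 + 48 + 184 + 136 = 400.
P(1) = 32/400 = 0.08. P(2) = 48/400 = 0.12. P(3) = 184/400 = 0.46. P(4) = 136/400 = 0.34.
Using total probability over the partition,
P(L) = P(L|1)·P(1) + P(L|2)·P(2) + P(L|3)·P(3) + P(L|4)·P(4)
      = 0.0538·0.08 + 0.1046·0.12 + 0.0565·0.46 + 0.0173·0.34
      = 0.004304 + 0.012552 + 0.02599 + 0.005882 = 0.048728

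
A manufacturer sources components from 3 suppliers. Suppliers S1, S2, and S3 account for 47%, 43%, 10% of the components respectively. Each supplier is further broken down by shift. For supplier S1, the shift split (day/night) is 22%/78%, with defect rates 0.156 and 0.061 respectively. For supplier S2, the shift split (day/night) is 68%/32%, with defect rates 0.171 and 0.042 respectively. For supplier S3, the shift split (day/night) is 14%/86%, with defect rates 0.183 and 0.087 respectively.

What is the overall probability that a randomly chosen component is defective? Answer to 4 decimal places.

P(D) ≈ 0.1043

P(D|S1) = 0.22·0.156 + 0.78·0.061 = 0.03432 + 0.04758 = 0.0819
P(D|S2) = 0.68·0.171 + 0.32·0.042 = 0.11628 + 0.01344 = 0.12972
P(D|S3) = 0.14·0.183 + 0.86·0.087 = 0.02562 + 0.07482 = 0.10044
Then overall,
P(D) = 0.47·0.0819 + 0.43·0.12972 + 0.1·0.10044
      = 0.038493 + 0.0557796 + 0.010044 = 0.1043166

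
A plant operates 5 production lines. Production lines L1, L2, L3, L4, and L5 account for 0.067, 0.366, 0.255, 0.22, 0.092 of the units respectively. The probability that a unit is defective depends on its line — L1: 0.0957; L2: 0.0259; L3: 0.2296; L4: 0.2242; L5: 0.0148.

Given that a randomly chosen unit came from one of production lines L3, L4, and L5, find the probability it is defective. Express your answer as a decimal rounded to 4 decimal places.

P(D|S) ≈ 0.1927

Let S = {L3, L4, L5}.
P(S) = 0.255 + 0.22 + 0.092 = 0.567.
P(D ∩ S) = 0.2296·0.255 + 0.2242·0.22 + 0.0148·0.092 = 0.058548 + 0.049324 + 0.0013616 = 0.1092336.
P(D | S) = 0.1092336 / 0.567 = 0.192652…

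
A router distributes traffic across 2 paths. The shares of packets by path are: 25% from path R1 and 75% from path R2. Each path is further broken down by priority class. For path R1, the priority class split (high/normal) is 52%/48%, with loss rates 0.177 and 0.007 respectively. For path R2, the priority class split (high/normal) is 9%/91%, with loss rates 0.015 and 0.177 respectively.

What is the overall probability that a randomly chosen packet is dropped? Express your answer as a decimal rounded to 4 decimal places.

P(L) ≈ 0.1457

P(L|R1) = 0.52·0.177 + 0.48·0.007 = 0.09204 + 0.00336 = 0.0954
P(L|R2) = 0.09·0.015 + 0.91·0.177 = 0.00135 + 0.16107 = 0.16242
By total probability over the outer partition,
P(L) = 0.25·0.0954 + 0.75·0.16242
      = 0.02385 + 0.121815 = 0.145665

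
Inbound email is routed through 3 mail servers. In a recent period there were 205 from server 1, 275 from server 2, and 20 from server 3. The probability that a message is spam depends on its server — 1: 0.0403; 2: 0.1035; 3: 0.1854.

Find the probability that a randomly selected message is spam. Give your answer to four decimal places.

0.0809

Total: 205 + 275 + 20 = 500.
P(1) = 205/500 = 0.41. P(2) = 275/500 = 0.55. P(3) = 20/500 = 0.04.
P(S) = P(S|1)·P(1) + P(S|2)·P(2) + P(S|3)·P(3)
      = 0.0403·0.41 + 0.1035·0.55 + 0.1854·0.04
      = 0.016523 + 0.056925 + 0.007416 = 0.080864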